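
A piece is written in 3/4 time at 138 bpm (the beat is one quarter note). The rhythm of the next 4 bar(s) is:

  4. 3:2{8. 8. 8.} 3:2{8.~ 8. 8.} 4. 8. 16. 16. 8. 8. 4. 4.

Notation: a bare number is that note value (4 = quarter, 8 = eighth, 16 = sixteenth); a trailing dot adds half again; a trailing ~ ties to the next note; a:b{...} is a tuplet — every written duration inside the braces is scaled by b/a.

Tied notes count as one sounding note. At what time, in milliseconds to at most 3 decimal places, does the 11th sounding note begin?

note 11 onset = 15/2b = 3260.87ms

1. 0.0ms @ 0 + 652.174ms (3/2)
2. 652.174ms @ 3/2 + 217.391ms (1/2)
3. 869.565ms @ 2 + 217.391ms (1/2)
4. 1086.957ms @ 5/2 + 217.391ms (1/2)
5. 1304.348ms @ 3 + 434.783ms (1)
6. 1739.13ms @ 4 + 217.391ms (1/2)
7. 1956.522ms @ 9/2 + 652.174ms (3/2)
8. 2608.696ms @ 6 + 326.087ms (3/4)
9. 2934.783ms @ 27/4 + 163.043ms (3/8)
10. 3097.826ms @ 57/8 + 163.043ms (3/8)
11. 3260.87ms @ 15/2 + 326.087ms (3/4)
12. 3586.957ms @ 33/4 + 326.087ms (3/4)
13. 3913.043ms @ 9 + 652.174ms (3/2)
14. 4565.217ms @ 21/2 + 652.174ms (3/2)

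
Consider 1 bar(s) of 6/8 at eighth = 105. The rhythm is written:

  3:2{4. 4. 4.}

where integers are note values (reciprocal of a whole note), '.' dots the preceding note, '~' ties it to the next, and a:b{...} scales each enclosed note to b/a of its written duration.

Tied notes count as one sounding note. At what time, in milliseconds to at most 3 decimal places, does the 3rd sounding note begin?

note 3 onset = 4b = 2285.714ms

1. 0.0ms @ 0 + 1142.857ms (2)
2. 1142.857ms @ 2 + 1142.857ms (2)
3. 2285.714ms @ 4 + 1142.857ms (2)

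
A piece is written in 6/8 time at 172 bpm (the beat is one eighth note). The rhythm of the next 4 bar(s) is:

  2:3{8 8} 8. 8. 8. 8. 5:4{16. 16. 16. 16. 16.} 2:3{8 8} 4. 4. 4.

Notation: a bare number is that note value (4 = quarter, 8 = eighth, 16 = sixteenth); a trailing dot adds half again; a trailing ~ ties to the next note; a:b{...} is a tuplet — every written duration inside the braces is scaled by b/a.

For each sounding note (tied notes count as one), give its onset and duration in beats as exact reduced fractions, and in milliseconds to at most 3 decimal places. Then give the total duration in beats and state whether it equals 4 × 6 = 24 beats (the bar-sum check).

1) 0.0ms=0b +523.256ms=3/2b
2) 523.256ms=3/2b +523.256ms=3/2b
3) 1046.512ms=3b +523.256ms=3/2b
4) 1569.767ms=9/2b +523.256ms=3/2b
5) 2093.023ms=6b +523.256ms=3/2b
6) 2616.279ms=15/2b +523.256ms=3/2b
7) 3139.535ms=9b +209.302ms=3/5b
8) 3348.837ms=48/5b +209.302ms=3/5b
9) 3558.14ms=51/5b +209.302ms=3/5b
10) 3767.442ms=54/5b +209.302ms=3/5b
11) 3976.744ms=57/5b +209.302ms=3/5b
12) 4186.047ms=12b +523.256ms=3/2b
13) 4709.302ms=27/2b +523.256ms=3/2b
14) 5232.558ms=15b +1046.512ms=3b
15) 6279.07ms=18b +1046.512ms=3b
16) 7325.581ms=21b +1046.512ms=3b
Σ=24b of 24 (172bpm 6/8) — PASS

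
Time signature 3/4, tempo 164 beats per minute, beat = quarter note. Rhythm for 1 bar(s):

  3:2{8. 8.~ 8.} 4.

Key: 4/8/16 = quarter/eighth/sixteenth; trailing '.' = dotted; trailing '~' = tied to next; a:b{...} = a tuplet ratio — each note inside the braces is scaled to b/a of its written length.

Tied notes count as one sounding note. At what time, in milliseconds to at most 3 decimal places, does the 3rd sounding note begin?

note 3 onset = 3/2b = 548.78ms

1. 0.0ms @ 0 + 182.927ms (1/2)
2. 182.927ms @ 1/2 + 365.854ms (1)
3. 548.78ms @ 3/2 + 548.78ms (3/2)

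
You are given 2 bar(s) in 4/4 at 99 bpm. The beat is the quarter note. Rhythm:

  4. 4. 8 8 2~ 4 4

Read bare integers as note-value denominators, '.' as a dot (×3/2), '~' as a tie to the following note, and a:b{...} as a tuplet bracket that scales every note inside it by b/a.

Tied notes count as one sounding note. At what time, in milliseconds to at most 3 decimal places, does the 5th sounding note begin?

1. 0.0ms @ 0 + 909.091ms (3/2)
2. 909.091ms @ 3/2 + 909.091ms (3/2)
3. 1818.182ms @ 3 + 303.03ms (1/2)
4. 2121.212ms @ 7/2 + 303.03ms (1/2)
5. 2424.242ms @ 4 + 1818.182ms (3)
6. 4242.424ms @ 7 + 606.061ms (1)

note 5 onset = 4b = 2424.242ms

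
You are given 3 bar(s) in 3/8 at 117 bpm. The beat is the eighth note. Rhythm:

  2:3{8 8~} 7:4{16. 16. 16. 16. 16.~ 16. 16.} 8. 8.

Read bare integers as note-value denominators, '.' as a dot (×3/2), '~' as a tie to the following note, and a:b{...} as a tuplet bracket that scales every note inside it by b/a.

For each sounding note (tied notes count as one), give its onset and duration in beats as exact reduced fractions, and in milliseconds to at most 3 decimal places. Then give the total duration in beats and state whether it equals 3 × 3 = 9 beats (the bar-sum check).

1) 0.0ms=0b +769.231ms=3/2b
2) 769.231ms=3/2b +989.011ms=27/14b
3) 1758.242ms=24/7b +219.78ms=3/7b
4) 1978.022ms=27/7b +219.78ms=3/7b
5) 2197.802ms=30/7b +219.78ms=3/7b
6) 2417.582ms=33/7b +439.56ms=6/7b
7) 2857.143ms=39/7b +219.78ms=3/7b
8) 3076.923ms=6b +769.231ms=3/2b
9) 3846.154ms=15/2b +769.231ms=3/2b
Σ=9b of 9 (117bpm 3/8) — PASS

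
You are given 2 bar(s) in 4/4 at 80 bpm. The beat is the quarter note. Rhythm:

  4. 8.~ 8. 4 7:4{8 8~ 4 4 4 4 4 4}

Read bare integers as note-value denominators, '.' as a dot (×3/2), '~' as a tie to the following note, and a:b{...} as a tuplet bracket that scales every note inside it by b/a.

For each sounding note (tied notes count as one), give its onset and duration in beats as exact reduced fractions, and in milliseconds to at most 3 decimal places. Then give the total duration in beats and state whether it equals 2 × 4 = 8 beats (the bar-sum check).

1) 0.0ms=0b +1125.0ms=3/2b
2) 1125.0ms=3/2b +1125.0ms=3/2b
3) 2250.0ms=3b +750.0ms=1b
4) 3000.0ms=4b +214.286ms=2/7b
5) 3214.286ms=30/7b +642.857ms=6/7b
6) 3857.143ms=36/7b +428.571ms=4/7b
7) 4285.714ms=40/7b +428.571ms=4/7b
8) 4714.286ms=44/7b +428.571ms=4/7b
9) 5142.857ms=48/7b +428.571ms=4/7b
10) 5571.429ms=52/7b +428.571ms=4/7b
Σ=8b of 8 (80bpm 4/4) — PASS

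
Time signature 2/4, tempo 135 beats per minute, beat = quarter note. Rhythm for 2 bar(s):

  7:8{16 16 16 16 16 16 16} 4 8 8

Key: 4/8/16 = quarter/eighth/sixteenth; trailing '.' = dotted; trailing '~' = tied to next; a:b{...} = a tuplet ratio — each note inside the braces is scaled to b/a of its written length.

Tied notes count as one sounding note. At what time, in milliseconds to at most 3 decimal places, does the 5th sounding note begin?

note 5 onset = 8/7b = 507.937ms

1. 0.0ms @ 0 + 126.984ms (2/7)
2. 126.984ms @ 2/7 + 126.984ms (2/7)
3. 253.968ms @ 4/7 + 126.984ms (2/7)
4. 380.952ms @ 6/7 + 126.984ms (2/7)
5. 507.937ms @ 8/7 + 126.984ms (2/7)
6. 634.921ms @ 10/7 + 126.984ms (2/7)
7. 761.905ms @ 12/7 + 126.984ms (2/7)
8. 888.889ms @ 2 + 444.444ms (1)
9. 1333.333ms @ 3 + 222.222ms (1/2)
10. 1555.556ms @ 7/2 + 222.222ms (1/2)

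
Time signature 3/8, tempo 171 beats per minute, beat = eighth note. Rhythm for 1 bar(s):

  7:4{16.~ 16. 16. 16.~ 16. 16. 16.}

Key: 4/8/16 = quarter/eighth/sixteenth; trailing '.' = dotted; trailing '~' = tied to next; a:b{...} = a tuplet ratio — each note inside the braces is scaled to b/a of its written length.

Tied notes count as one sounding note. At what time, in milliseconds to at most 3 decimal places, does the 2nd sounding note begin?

1. 0.0ms @ 0 + 300.752ms (6/7)
2. 300.752ms @ 6/7 + 150.376ms (3/7)
3. 451.128ms @ 9/7 + 300.752ms (6/7)
4. 751.88ms @ 15/7 + 150.376ms (3/7)
5. 902.256ms @ 18/7 + 150.376ms (3/7)

note 2 onset = 6/7b = 300.752ms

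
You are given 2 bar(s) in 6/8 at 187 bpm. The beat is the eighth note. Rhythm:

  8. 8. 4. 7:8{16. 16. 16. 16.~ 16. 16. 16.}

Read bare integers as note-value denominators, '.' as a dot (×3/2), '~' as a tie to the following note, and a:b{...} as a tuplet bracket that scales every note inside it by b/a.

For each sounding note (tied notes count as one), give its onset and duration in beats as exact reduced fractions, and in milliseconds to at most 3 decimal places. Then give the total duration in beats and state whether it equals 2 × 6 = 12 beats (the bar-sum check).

1) 0.0ms=0b +481.283ms=3/2b
2) 481.283ms=3/2b +481.283ms=3/2b
3) 962.567ms=3b +962.567ms=3b
4) 1925.134ms=6b +275.019ms=6/7b
5) 2200.153ms=48/7b +275.019ms=6/7b
6) 2475.172ms=54/7b +275.019ms=6/7b
7) 2750.191ms=60/7b +550.038ms=12/7b
8) 3300.229ms=72/7b +275.019ms=6/7b
9) 3575.248ms=78/7b +275.019ms=6/7b
Σ=12b of 12 (187bpm 6/8) — PASS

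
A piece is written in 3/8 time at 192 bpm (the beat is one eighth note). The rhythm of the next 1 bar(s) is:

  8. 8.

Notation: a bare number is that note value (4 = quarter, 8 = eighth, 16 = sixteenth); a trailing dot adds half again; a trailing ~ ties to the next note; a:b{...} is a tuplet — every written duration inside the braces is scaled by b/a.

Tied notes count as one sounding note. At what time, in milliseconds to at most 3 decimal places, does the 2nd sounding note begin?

1. 0.0ms @ 0 + 468.75ms (3/2)
2. 468.75ms @ 3/2 + 468.75ms (3/2)

note 2 onset = 3/2b = 468.75ms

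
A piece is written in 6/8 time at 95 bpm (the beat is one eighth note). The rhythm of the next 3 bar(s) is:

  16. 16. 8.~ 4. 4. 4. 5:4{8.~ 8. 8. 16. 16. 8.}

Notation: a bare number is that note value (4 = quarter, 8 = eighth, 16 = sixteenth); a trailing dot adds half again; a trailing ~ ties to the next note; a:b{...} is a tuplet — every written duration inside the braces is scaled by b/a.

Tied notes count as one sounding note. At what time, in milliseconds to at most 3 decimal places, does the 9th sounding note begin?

1. 0.0ms @ 0 + 473.684ms (3/4)
2. 473.684ms @ 3/4 + 473.684ms (3/4)
3. 947.368ms @ 3/2 + 2842.105ms (9/2)
4. 3789.474ms @ 6 + 1894.737ms (3)
5. 5684.211ms @ 9 + 1894.737ms (3)
6. 7578.947ms @ 12 + 1515.789ms (12/5)
7. 9094.737ms @ 72/5 + 757.895ms (6/5)
8. 9852.632ms @ 78/5 + 378.947ms (3/5)
9. 10231.579ms @ 81/5 + 378.947ms (3/5)
10. 10610.526ms @ 84/5 + 757.895ms (6/5)

note 9 onset = 81/5b = 10231.579ms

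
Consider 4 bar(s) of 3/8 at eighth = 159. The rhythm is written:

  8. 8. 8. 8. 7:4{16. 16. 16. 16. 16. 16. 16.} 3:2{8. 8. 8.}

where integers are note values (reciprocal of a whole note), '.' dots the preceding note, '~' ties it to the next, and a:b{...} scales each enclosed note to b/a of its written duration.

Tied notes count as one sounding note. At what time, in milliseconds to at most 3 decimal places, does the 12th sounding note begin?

1. 0.0ms @ 0 + 566.038ms (3/2)
2. 566.038ms @ 3/2 + 566.038ms (3/2)
3. 1132.075ms @ 3 + 566.038ms (3/2)
4. 1698.113ms @ 9/2 + 566.038ms (3/2)
5. 2264.151ms @ 6 + 161.725ms (3/7)
6. 2425.876ms @ 45/7 + 161.725ms (3/7)
7. 2587.601ms @ 48/7 + 161.725ms (3/7)
8. 2749.326ms @ 51/7 + 161.725ms (3/7)
9. 2911.051ms @ 54/7 + 161.725ms (3/7)
10. 3072.776ms @ 57/7 + 161.725ms (3/7)
11. 3234.501ms @ 60/7 + 161.725ms (3/7)
12. 3396.226ms @ 9 + 377.358ms (1)
13. 3773.585ms @ 10 + 377.358ms (1)
14. 4150.943ms @ 11 + 377.358ms (1)

note 12 onset = 9b = 3396.226ms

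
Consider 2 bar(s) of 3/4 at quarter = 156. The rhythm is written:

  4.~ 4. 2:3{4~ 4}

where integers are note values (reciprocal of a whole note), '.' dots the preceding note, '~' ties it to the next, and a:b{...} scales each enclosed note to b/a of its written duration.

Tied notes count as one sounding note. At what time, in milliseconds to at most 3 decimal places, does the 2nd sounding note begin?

1. 0.0ms @ 0 + 1153.846ms (3)
2. 1153.846ms @ 3 + 1153.846ms (3)

note 2 onset = 3b = 1153.846ms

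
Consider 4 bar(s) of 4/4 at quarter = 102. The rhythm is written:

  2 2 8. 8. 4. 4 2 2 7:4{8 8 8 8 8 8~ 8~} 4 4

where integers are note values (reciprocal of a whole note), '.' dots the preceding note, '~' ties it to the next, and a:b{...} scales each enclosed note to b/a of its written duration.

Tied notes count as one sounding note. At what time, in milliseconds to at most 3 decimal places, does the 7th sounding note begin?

1. 0.0ms @ 0 + 1176.471ms (2)
2. 1176.471ms @ 2 + 1176.471ms (2)
3. 2352.941ms @ 4 + 441.176ms (3/4)
4. 2794.118ms @ 19/4 + 441.176ms (3/4)
5. 3235.294ms @ 11/2 + 882.353ms (3/2)
6. 4117.647ms @ 7 + 588.235ms (1)
7. 4705.882ms @ 8 + 1176.471ms (2)
8. 5882.353ms @ 10 + 1176.471ms (2)
9. 7058.824ms @ 12 + 168.067ms (2/7)
10. 7226.891ms @ 86/7 + 168.067ms (2/7)
11. 7394.958ms @ 88/7 + 168.067ms (2/7)
12. 7563.025ms @ 90/7 + 168.067ms (2/7)
13. 7731.092ms @ 92/7 + 168.067ms (2/7)
14. 7899.16ms @ 94/7 + 924.37ms (11/7)
15. 8823.529ms @ 15 + 588.235ms (1)

note 7 onset = 8b = 4705.882ms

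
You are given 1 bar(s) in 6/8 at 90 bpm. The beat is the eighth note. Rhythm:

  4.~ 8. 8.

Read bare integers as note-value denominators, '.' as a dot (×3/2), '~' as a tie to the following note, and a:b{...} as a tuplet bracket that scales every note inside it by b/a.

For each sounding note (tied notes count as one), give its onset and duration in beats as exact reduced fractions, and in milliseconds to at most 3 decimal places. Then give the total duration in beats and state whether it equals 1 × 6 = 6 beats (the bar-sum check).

1) 0.0ms=0b +3000.0ms=9/2b
2) 3000.0ms=9/2b +1000.0ms=3/2b
Σ=6b of 6 (90bpm 6/8) — PASS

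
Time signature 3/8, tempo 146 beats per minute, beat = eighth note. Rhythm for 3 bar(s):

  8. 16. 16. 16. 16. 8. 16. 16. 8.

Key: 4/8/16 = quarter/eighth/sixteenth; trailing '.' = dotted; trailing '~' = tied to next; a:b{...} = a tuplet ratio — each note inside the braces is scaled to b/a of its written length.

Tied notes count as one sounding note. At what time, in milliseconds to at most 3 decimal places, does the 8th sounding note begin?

note 8 onset = 27/4b = 2773.973ms

1. 0.0ms @ 0 + 616.438ms (3/2)
2. 616.438ms @ 3/2 + 308.219ms (3/4)
3. 924.658ms @ 9/4 + 308.219ms (3/4)
4. 1232.877ms @ 3 + 308.219ms (3/4)
5. 1541.096ms @ 15/4 + 308.219ms (3/4)
6. 1849.315ms @ 9/2 + 616.438ms (3/2)
7. 2465.753ms @ 6 + 308.219ms (3/4)
8. 2773.973ms @ 27/4 + 308.219ms (3/4)
9. 3082.192ms @ 15/2 + 616.438ms (3/2)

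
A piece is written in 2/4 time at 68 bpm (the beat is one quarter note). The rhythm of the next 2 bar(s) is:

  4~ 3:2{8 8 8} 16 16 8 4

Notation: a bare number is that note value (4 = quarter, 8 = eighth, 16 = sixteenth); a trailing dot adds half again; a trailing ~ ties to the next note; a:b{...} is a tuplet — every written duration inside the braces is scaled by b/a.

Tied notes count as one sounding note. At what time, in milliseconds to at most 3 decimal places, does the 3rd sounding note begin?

1. 0.0ms @ 0 + 1176.471ms (4/3)
2. 1176.471ms @ 4/3 + 294.118ms (1/3)
3. 1470.588ms @ 5/3 + 294.118ms (1/3)
4. 1764.706ms @ 2 + 220.588ms (1/4)
5. 1985.294ms @ 9/4 + 220.588ms (1/4)
6. 2205.882ms @ 5/2 + 441.176ms (1/2)
7. 2647.059ms @ 3 + 882.353ms (1)

note 3 onset = 5/3b = 1470.588ms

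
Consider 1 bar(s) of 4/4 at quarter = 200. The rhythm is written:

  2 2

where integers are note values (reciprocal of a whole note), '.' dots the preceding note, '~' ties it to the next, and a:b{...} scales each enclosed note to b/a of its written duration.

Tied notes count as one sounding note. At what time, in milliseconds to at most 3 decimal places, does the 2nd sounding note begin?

1. 0.0ms @ 0 + 600.0ms (2)
2. 600.0ms @ 2 + 600.0ms (2)

note 2 onset = 2b = 600.0ms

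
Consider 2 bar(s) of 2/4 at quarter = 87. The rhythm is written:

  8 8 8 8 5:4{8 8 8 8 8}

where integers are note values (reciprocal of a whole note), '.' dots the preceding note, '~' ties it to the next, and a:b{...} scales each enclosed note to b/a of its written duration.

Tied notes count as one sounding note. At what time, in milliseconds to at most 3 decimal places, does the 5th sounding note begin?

note 5 onset = 2b = 1379.31ms

1. 0.0ms @ 0 + 344.828ms (1/2)
2. 344.828ms @ 1/2 + 344.828ms (1/2)
3. 689.655ms @ 1 + 344.828ms (1/2)
4. 1034.483ms @ 3/2 + 344.828ms (1/2)
5. 1379.31ms @ 2 + 275.862ms (2/5)
6. 1655.172ms @ 12/5 + 275.862ms (2/5)
7. 1931.034ms @ 14/5 + 275.862ms (2/5)
8. 2206.897ms @ 16/5 + 275.862ms (2/5)
9. 2482.759ms @ 18/5 + 275.862ms (2/5)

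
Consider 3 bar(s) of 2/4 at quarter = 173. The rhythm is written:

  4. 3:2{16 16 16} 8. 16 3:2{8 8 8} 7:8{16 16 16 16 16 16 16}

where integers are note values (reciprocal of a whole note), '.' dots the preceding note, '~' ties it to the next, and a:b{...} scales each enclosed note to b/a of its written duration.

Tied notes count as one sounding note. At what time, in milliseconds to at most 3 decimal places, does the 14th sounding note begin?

1. 0.0ms @ 0 + 520.231ms (3/2)
2. 520.231ms @ 3/2 + 57.803ms (1/6)
3. 578.035ms @ 5/3 + 57.803ms (1/6)
4. 635.838ms @ 11/6 + 57.803ms (1/6)
5. 693.642ms @ 2 + 260.116ms (3/4)
6. 953.757ms @ 11/4 + 86.705ms (1/4)
7. 1040.462ms @ 3 + 115.607ms (1/3)
8. 1156.069ms @ 10/3 + 115.607ms (1/3)
9. 1271.676ms @ 11/3 + 115.607ms (1/3)
10. 1387.283ms @ 4 + 99.092ms (2/7)
11. 1486.375ms @ 30/7 + 99.092ms (2/7)
12. 1585.467ms @ 32/7 + 99.092ms (2/7)
13. 1684.558ms @ 34/7 + 99.092ms (2/7)
14. 1783.65ms @ 36/7 + 99.092ms (2/7)
15. 1882.742ms @ 38/7 + 99.092ms (2/7)
16. 1981.833ms @ 40/7 + 99.092ms (2/7)

note 14 onset = 36/7b = 1783.65ms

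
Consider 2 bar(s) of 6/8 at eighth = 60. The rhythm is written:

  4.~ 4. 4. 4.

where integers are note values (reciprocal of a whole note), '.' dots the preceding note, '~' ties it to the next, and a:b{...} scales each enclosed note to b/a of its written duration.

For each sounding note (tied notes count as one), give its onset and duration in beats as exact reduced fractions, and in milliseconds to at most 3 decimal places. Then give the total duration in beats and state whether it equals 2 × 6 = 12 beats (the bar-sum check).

1) 0.0ms=0b +6000.0ms=6b
2) 6000.0ms=6b +3000.0ms=3b
3) 9000.0ms=9b +3000.0ms=3b
Σ=12b of 12 (60bpm 6/8) — PASS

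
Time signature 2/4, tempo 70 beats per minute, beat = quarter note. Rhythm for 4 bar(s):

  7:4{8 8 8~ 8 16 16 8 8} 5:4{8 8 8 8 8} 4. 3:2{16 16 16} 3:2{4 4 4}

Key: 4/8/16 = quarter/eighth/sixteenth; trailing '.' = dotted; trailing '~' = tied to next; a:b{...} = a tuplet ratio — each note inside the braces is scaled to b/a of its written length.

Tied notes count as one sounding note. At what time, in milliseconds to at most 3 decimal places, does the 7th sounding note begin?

note 7 onset = 12/7b = 1469.388ms

1. 0.0ms @ 0 + 244.898ms (2/7)
2. 244.898ms @ 2/7 + 244.898ms (2/7)
3. 489.796ms @ 4/7 + 489.796ms (4/7)
4. 979.592ms @ 8/7 + 122.449ms (1/7)
5. 1102.041ms @ 9/7 + 122.449ms (1/7)
6. 1224.49ms @ 10/7 + 244.898ms (2/7)
7. 1469.388ms @ 12/7 + 244.898ms (2/7)
8. 1714.286ms @ 2 + 342.857ms (2/5)
9. 2057.143ms @ 12/5 + 342.857ms (2/5)
10. 2400.0ms @ 14/5 + 342.857ms (2/5)
11. 2742.857ms @ 16/5 + 342.857ms (2/5)
12. 3085.714ms @ 18/5 + 342.857ms (2/5)
13. 3428.571ms @ 4 + 1285.714ms (3/2)
14. 4714.286ms @ 11/2 + 142.857ms (1/6)
15. 4857.143ms @ 17/3 + 142.857ms (1/6)
16. 5000.0ms @ 35/6 + 142.857ms (1/6)
17. 5142.857ms @ 6 + 571.429ms (2/3)
18. 5714.286ms @ 20/3 + 571.429ms (2/3)
19. 6285.714ms @ 22/3 + 571.429ms (2/3)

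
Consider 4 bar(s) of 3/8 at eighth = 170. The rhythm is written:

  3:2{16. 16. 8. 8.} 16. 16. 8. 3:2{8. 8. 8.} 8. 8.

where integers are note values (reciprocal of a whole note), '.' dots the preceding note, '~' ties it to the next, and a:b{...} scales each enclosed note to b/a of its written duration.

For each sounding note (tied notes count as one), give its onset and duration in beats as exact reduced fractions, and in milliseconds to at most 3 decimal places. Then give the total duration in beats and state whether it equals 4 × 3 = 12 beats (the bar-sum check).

1) 0.0ms=0b +176.471ms=1/2b
2) 176.471ms=1/2b +176.471ms=1/2b
3) 352.941ms=1b +352.941ms=1b
4) 705.882ms=2b +352.941ms=1b
5) 1058.824ms=3b +264.706ms=3/4b
6) 1323.529ms=15/4b +264.706ms=3/4b
7) 1588.235ms=9/2b +529.412ms=3/2b
8) 2117.647ms=6b +352.941ms=1b
9) 2470.588ms=7b +352.941ms=1b
10) 2823.529ms=8b +352.941ms=1b
11) 3176.471ms=9b +529.412ms=3/2b
12) 3705.882ms=21/2b +529.412ms=3/2b
Σ=12b of 12 (170bpm 3/8) — PASS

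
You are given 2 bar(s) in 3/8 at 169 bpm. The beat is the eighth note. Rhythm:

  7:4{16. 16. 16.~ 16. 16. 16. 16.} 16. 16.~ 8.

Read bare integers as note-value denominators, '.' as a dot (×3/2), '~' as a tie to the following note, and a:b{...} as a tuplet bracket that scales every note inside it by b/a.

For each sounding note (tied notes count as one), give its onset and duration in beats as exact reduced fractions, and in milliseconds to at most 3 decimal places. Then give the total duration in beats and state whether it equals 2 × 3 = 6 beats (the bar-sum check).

1) 0.0ms=0b +152.156ms=3/7b
2) 152.156ms=3/7b +152.156ms=3/7b
3) 304.311ms=6/7b +304.311ms=6/7b
4) 608.622ms=12/7b +152.156ms=3/7b
5) 760.778ms=15/7b +152.156ms=3/7b
6) 912.933ms=18/7b +152.156ms=3/7b
7) 1065.089ms=3b +266.272ms=3/4b
8) 1331.361ms=15/4b +798.817ms=9/4b
Σ=6b of 6 (169bpm 3/8) — PASS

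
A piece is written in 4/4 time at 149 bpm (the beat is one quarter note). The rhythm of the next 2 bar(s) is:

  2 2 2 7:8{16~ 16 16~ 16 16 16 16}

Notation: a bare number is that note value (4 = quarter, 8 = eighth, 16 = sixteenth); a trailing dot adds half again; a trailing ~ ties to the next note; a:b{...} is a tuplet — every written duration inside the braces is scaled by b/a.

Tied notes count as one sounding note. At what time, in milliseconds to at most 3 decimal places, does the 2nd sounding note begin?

1. 0.0ms @ 0 + 805.369ms (2)
2. 805.369ms @ 2 + 805.369ms (2)
3. 1610.738ms @ 4 + 805.369ms (2)
4. 2416.107ms @ 6 + 230.105ms (4/7)
5. 2646.213ms @ 46/7 + 230.105ms (4/7)
6. 2876.318ms @ 50/7 + 115.053ms (2/7)
7. 2991.371ms @ 52/7 + 115.053ms (2/7)
8. 3106.424ms @ 54/7 + 115.053ms (2/7)

note 2 onset = 2b = 805.369ms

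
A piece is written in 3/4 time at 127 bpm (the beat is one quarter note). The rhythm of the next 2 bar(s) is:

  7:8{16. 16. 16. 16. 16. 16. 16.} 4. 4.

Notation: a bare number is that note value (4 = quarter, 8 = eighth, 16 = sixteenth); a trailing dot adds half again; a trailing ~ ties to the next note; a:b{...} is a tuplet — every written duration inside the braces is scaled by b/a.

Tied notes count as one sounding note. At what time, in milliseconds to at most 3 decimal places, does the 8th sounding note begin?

1. 0.0ms @ 0 + 202.475ms (3/7)
2. 202.475ms @ 3/7 + 202.475ms (3/7)
3. 404.949ms @ 6/7 + 202.475ms (3/7)
4. 607.424ms @ 9/7 + 202.475ms (3/7)
5. 809.899ms @ 12/7 + 202.475ms (3/7)
6. 1012.373ms @ 15/7 + 202.475ms (3/7)
7. 1214.848ms @ 18/7 + 202.475ms (3/7)
8. 1417.323ms @ 3 + 708.661ms (3/2)
9. 2125.984ms @ 9/2 + 708.661ms (3/2)

note 8 onset = 3b = 1417.323ms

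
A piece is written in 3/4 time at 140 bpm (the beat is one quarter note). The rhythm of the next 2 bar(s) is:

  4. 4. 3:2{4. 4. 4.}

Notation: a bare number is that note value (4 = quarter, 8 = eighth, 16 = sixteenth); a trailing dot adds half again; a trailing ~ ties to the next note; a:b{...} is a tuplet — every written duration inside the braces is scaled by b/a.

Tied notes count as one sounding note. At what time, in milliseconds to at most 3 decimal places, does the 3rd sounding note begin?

note 3 onset = 3b = 1285.714ms

1. 0.0ms @ 0 + 642.857ms (3/2)
2. 642.857ms @ 3/2 + 642.857ms (3/2)
3. 1285.714ms @ 3 + 428.571ms (1)
4. 1714.286ms @ 4 + 428.571ms (1)
5. 2142.857ms @ 5 + 428.571ms (1)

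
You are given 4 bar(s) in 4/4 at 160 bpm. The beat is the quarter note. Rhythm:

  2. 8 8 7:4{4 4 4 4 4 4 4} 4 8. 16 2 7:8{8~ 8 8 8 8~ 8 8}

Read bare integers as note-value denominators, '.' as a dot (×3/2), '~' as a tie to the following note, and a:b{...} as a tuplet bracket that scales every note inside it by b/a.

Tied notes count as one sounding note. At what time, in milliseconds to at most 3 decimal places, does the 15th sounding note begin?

note 15 onset = 12b = 4500.0ms

1. 0.0ms @ 0 + 1125.0ms (3)
2. 1125.0ms @ 3 + 187.5ms (1/2)
3. 1312.5ms @ 7/2 + 187.5ms (1/2)
4. 1500.0ms @ 4 + 214.286ms (4/7)
5. 1714.286ms @ 32/7 + 214.286ms (4/7)
6. 1928.571ms @ 36/7 + 214.286ms (4/7)
7. 2142.857ms @ 40/7 + 214.286ms (4/7)
8. 2357.143ms @ 44/7 + 214.286ms (4/7)
9. 2571.429ms @ 48/7 + 214.286ms (4/7)
10. 2785.714ms @ 52/7 + 214.286ms (4/7)
11. 3000.0ms @ 8 + 375.0ms (1)
12. 3375.0ms @ 9 + 281.25ms (3/4)
13. 3656.25ms @ 39/4 + 93.75ms (1/4)
14. 3750.0ms @ 10 + 750.0ms (2)
15. 4500.0ms @ 12 + 428.571ms (8/7)
16. 4928.571ms @ 92/7 + 214.286ms (4/7)
17. 5142.857ms @ 96/7 + 214.286ms (4/7)
18. 5357.143ms @ 100/7 + 428.571ms (8/7)
19. 5785.714ms @ 108/7 + 214.286ms (4/7)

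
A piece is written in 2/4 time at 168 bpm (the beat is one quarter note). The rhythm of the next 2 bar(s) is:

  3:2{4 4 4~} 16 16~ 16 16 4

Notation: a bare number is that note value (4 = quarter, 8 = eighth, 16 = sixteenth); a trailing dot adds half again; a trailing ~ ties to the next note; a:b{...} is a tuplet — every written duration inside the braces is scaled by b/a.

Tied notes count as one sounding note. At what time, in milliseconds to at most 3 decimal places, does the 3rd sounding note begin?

note 3 onset = 4/3b = 476.19ms

1. 0.0ms @ 0 + 238.095ms (2/3)
2. 238.095ms @ 2/3 + 238.095ms (2/3)
3. 476.19ms @ 4/3 + 327.381ms (11/12)
4. 803.571ms @ 9/4 + 178.571ms (1/2)
5. 982.143ms @ 11/4 + 89.286ms (1/4)
6. 1071.429ms @ 3 + 357.143ms (1)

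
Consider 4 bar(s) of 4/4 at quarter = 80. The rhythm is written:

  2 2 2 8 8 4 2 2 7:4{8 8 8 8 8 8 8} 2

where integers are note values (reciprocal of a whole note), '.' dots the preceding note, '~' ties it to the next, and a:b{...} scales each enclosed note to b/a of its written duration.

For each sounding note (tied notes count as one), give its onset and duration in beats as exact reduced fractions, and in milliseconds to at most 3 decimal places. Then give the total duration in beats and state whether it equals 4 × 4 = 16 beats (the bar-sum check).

1) 0.0ms=0b +1500.0ms=2b
2) 1500.0ms=2b +1500.0ms=2b
3) 3000.0ms=4b +1500.0ms=2b
4) 4500.0ms=6b +375.0ms=1/2b
5) 4875.0ms=13/2b +375.0ms=1/2b
6) 5250.0ms=7b +750.0ms=1b
7) 6000.0ms=8b +1500.0ms=2b
8) 7500.0ms=10b +1500.0ms=2b
9) 9000.0ms=12b +214.286ms=2/7b
10) 9214.286ms=86/7b +214.286ms=2/7b
11) 9428.571ms=88/7b +214.286ms=2/7b
12) 9642.857ms=90/7b +214.286ms=2/7b
13) 9857.143ms=92/7b +214.286ms=2/7b
14) 10071.429ms=94/7b +214.286ms=2/7b
15) 10285.714ms=96/7b +214.286ms=2/7b
16) 10500.0ms=14b +1500.0ms=2b
Σ=16b of 16 (80bpm 4/4) — PASS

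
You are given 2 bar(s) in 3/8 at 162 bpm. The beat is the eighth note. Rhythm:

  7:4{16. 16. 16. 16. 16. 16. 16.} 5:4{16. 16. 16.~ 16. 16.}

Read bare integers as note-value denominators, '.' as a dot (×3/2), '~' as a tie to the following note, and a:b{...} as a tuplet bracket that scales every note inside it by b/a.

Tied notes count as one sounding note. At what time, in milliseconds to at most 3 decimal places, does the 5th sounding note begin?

1. 0.0ms @ 0 + 158.73ms (3/7)
2. 158.73ms @ 3/7 + 158.73ms (3/7)
3. 317.46ms @ 6/7 + 158.73ms (3/7)
4. 476.19ms @ 9/7 + 158.73ms (3/7)
5. 634.921ms @ 12/7 + 158.73ms (3/7)
6. 793.651ms @ 15/7 + 158.73ms (3/7)
7. 952.381ms @ 18/7 + 158.73ms (3/7)
8. 1111.111ms @ 3 + 222.222ms (3/5)
9. 1333.333ms @ 18/5 + 222.222ms (3/5)
10. 1555.556ms @ 21/5 + 444.444ms (6/5)
11. 2000.0ms @ 27/5 + 222.222ms (3/5)

note 5 onset = 12/7b = 634.921ms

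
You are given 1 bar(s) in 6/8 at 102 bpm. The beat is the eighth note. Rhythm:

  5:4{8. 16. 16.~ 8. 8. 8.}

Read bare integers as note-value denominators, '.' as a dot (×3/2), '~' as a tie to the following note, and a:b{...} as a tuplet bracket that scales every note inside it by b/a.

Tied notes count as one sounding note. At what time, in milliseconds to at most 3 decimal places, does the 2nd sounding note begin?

1. 0.0ms @ 0 + 705.882ms (6/5)
2. 705.882ms @ 6/5 + 352.941ms (3/5)
3. 1058.824ms @ 9/5 + 1058.824ms (9/5)
4. 2117.647ms @ 18/5 + 705.882ms (6/5)
5. 2823.529ms @ 24/5 + 705.882ms (6/5)

note 2 onset = 6/5b = 705.882ms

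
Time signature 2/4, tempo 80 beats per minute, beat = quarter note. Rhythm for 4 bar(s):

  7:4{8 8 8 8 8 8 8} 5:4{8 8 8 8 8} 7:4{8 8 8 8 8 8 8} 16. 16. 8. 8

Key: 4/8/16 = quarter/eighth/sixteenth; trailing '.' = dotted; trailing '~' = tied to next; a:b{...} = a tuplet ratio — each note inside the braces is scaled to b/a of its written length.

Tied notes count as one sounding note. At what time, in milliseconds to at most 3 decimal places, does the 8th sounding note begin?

1. 0.0ms @ 0 + 214.286ms (2/7)
2. 214.286ms @ 2/7 + 214.286ms (2/7)
3. 428.571ms @ 4/7 + 214.286ms (2/7)
4. 642.857ms @ 6/7 + 214.286ms (2/7)
5. 857.143ms @ 8/7 + 214.286ms (2/7)
6. 1071.429ms @ 10/7 + 214.286ms (2/7)
7. 1285.714ms @ 12/7 + 214.286ms (2/7)
8. 1500.0ms @ 2 + 300.0ms (2/5)
9. 1800.0ms @ 12/5 + 300.0ms (2/5)
10. 2100.0ms @ 14/5 + 300.0ms (2/5)
11. 2400.0ms @ 16/5 + 300.0ms (2/5)
12. 2700.0ms @ 18/5 + 300.0ms (2/5)
13. 3000.0ms @ 4 + 214.286ms (2/7)
14. 3214.286ms @ 30/7 + 214.286ms (2/7)
15. 3428.571ms @ 32/7 + 214.286ms (2/7)
16. 3642.857ms @ 34/7 + 214.286ms (2/7)
17. 3857.143ms @ 36/7 + 214.286ms (2/7)
18. 4071.429ms @ 38/7 + 214.286ms (2/7)
19. 4285.714ms @ 40/7 + 214.286ms (2/7)
20. 4500.0ms @ 6 + 281.25ms (3/8)
21. 4781.25ms @ 51/8 + 281.25ms (3/8)
22. 5062.5ms @ 27/4 + 562.5ms (3/4)
23. 5625.0ms @ 15/2 + 375.0ms (1/2)

note 8 onset = 2b = 1500.0ms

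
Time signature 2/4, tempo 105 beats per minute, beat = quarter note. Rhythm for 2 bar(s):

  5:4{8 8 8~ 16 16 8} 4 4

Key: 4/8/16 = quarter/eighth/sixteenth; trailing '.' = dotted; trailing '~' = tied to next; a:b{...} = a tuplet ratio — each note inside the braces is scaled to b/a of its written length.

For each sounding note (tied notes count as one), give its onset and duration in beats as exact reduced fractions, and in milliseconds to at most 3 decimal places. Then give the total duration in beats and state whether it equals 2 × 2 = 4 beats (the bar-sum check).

1) 0.0ms=0b +228.571ms=2/5b
2) 228.571ms=2/5b +228.571ms=2/5b
3) 457.143ms=4/5b +342.857ms=3/5b
4) 800.0ms=7/5b +114.286ms=1/5b
5) 914.286ms=8/5b +228.571ms=2/5b
6) 1142.857ms=2b +571.429ms=1b
7) 1714.286ms=3b +571.429ms=1b
Σ=4b of 4 (105bpm 2/4) — PASS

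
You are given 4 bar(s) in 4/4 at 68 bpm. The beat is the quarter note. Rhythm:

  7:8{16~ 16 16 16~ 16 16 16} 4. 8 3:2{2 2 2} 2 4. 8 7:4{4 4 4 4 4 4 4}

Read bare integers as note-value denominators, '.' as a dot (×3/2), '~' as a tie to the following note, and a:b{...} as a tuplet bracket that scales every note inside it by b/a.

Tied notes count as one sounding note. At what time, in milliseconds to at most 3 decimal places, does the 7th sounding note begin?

note 7 onset = 7/2b = 3088.235ms

1. 0.0ms @ 0 + 504.202ms (4/7)
2. 504.202ms @ 4/7 + 252.101ms (2/7)
3. 756.303ms @ 6/7 + 504.202ms (4/7)
4. 1260.504ms @ 10/7 + 252.101ms (2/7)
5. 1512.605ms @ 12/7 + 252.101ms (2/7)
6. 1764.706ms @ 2 + 1323.529ms (3/2)
7. 3088.235ms @ 7/2 + 441.176ms (1/2)
8. 3529.412ms @ 4 + 1176.471ms (4/3)
9. 4705.882ms @ 16/3 + 1176.471ms (4/3)
10. 5882.353ms @ 20/3 + 1176.471ms (4/3)
11. 7058.824ms @ 8 + 1764.706ms (2)
12. 8823.529ms @ 10 + 1323.529ms (3/2)
13. 10147.059ms @ 23/2 + 441.176ms (1/2)
14. 10588.235ms @ 12 + 504.202ms (4/7)
15. 11092.437ms @ 88/7 + 504.202ms (4/7)
16. 11596.639ms @ 92/7 + 504.202ms (4/7)
17. 12100.84ms @ 96/7 + 504.202ms (4/7)
18. 12605.042ms @ 100/7 + 504.202ms (4/7)
19. 13109.244ms @ 104/7 + 504.202ms (4/7)
20. 13613.445ms @ 108/7 + 504.202ms (4/7)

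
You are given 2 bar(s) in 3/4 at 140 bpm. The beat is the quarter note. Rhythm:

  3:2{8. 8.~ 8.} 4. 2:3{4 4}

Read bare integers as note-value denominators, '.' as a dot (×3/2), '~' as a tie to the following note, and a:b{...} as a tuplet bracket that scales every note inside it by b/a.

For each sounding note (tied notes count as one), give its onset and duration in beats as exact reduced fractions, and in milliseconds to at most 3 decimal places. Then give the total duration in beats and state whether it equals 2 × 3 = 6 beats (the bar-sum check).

1) 0.0ms=0b +214.286ms=1/2b
2) 214.286ms=1/2b +428.571ms=1b
3) 642.857ms=3/2b +642.857ms=3/2b
4) 1285.714ms=3b +642.857ms=3/2b
5) 1928.571ms=9/2b +642.857ms=3/2b
Σ=6b of 6 (140bpm 3/4) — PASS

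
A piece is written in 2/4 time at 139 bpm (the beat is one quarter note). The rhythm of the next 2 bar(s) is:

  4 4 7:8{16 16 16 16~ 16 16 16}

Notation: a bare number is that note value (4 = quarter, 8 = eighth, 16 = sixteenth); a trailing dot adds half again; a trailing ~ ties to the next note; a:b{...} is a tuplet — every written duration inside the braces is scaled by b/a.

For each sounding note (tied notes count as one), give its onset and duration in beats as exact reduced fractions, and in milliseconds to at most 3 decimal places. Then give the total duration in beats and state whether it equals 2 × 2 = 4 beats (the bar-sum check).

1) 0.0ms=0b +431.655ms=1b
2) 431.655ms=1b +431.655ms=1b
3) 863.309ms=2b +123.33ms=2/7b
4) 986.639ms=16/7b +123.33ms=2/7b
5) 1109.969ms=18/7b +123.33ms=2/7b
6) 1233.299ms=20/7b +246.66ms=4/7b
7) 1479.959ms=24/7b +123.33ms=2/7b
8) 1603.289ms=26/7b +123.33ms=2/7b
Σ=4b of 4 (139bpm 2/4) — PASS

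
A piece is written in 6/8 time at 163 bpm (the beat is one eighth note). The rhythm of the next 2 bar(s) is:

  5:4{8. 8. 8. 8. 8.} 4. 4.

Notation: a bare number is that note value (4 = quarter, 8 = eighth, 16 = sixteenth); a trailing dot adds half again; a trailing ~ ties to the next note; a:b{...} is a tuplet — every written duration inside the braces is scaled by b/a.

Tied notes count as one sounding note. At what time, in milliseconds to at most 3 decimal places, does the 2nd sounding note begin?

note 2 onset = 6/5b = 441.718ms

1. 0.0ms @ 0 + 441.718ms (6/5)
2. 441.718ms @ 6/5 + 441.718ms (6/5)
3. 883.436ms @ 12/5 + 441.718ms (6/5)
4. 1325.153ms @ 18/5 + 441.718ms (6/5)
5. 1766.871ms @ 24/5 + 441.718ms (6/5)
6. 2208.589ms @ 6 + 1104.294ms (3)
7. 3312.883ms @ 9 + 1104.294ms (3)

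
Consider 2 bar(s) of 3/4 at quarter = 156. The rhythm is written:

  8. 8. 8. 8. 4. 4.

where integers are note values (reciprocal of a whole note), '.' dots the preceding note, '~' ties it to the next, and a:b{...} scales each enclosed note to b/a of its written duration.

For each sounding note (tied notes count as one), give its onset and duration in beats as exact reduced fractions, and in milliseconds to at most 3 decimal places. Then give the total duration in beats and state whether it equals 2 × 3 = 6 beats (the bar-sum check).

1) 0.0ms=0b +288.462ms=3/4b
2) 288.462ms=3/4b +288.462ms=3/4b
3) 576.923ms=3/2b +288.462ms=3/4b
4) 865.385ms=9/4b +288.462ms=3/4b
5) 1153.846ms=3b +576.923ms=3/2b
6) 1730.769ms=9/2b +576.923ms=3/2b
Σ=6b of 6 (156bpm 3/4) — PASS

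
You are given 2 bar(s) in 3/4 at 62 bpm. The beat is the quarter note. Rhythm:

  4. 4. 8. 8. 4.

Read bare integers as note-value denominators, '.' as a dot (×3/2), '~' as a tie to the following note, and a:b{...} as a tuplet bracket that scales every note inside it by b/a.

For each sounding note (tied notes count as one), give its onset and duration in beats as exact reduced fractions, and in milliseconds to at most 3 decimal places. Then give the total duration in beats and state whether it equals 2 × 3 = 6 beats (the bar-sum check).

1) 0.0ms=0b +1451.613ms=3/2b
2) 1451.613ms=3/2b +1451.613ms=3/2b
3) 2903.226ms=3b +725.806ms=3/4b
4) 3629.032ms=15/4b +725.806ms=3/4b
5) 4354.839ms=9/2b +1451.613ms=3/2b
Σ=6b of 6 (62bpm 3/4) — PASS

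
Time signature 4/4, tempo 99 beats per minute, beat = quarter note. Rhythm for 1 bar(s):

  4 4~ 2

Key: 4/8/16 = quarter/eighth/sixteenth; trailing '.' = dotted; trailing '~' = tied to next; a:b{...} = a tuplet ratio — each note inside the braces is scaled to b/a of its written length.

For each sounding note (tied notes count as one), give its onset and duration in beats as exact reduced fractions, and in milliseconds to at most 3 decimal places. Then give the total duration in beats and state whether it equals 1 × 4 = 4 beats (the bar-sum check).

1) 0.0ms=0b +606.061ms=1b
2) 606.061ms=1b +1818.182ms=3b
Σ=4b of 4 (99bpm 4/4) — PASS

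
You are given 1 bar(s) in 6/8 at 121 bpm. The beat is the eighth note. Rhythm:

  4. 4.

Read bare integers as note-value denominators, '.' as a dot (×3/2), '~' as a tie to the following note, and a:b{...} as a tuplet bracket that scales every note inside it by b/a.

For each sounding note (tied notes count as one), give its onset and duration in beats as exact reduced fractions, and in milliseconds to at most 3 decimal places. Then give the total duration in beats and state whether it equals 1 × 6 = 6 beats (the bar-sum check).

1) 0.0ms=0b +1487.603ms=3b
2) 1487.603ms=3b +1487.603ms=3b
Σ=6b of 6 (121bpm 6/8) — PASS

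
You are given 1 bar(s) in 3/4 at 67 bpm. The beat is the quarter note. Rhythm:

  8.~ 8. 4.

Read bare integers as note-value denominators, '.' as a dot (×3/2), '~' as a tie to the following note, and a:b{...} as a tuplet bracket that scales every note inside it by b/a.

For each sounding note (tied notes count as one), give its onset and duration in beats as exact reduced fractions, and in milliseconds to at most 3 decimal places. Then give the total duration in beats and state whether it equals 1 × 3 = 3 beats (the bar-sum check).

1) 0.0ms=0b +1343.284ms=3/2b
2) 1343.284ms=3/2b +1343.284ms=3/2b
Σ=3b of 3 (67bpm 3/4) — PASS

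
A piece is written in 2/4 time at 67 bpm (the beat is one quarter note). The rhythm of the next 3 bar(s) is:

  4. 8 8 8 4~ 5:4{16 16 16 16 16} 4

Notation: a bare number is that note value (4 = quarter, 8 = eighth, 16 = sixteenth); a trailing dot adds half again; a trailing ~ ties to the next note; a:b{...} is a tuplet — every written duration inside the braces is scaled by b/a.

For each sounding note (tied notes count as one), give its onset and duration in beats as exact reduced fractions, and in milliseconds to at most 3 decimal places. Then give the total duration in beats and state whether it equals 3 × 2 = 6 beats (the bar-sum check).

1) 0.0ms=0b +1343.284ms=3/2b
2) 1343.284ms=3/2b +447.761ms=1/2b
3) 1791.045ms=2b +447.761ms=1/2b
4) 2238.806ms=5/2b +447.761ms=1/2b
5) 2686.567ms=3b +1074.627ms=6/5b
6) 3761.194ms=21/5b +179.104ms=1/5b
7) 3940.299ms=22/5b +179.104ms=1/5b
8) 4119.403ms=23/5b +179.104ms=1/5b
9) 4298.507ms=24/5b +179.104ms=1/5b
10) 4477.612ms=5b +895.522ms=1b
Σ=6b of 6 (67bpm 2/4) — PASS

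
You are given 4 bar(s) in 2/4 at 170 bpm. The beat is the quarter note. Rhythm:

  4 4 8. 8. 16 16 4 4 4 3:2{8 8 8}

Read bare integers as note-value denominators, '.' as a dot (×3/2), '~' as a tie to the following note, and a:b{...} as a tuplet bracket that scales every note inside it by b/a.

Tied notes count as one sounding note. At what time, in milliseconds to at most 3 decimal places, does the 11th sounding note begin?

1. 0.0ms @ 0 + 352.941ms (1)
2. 352.941ms @ 1 + 352.941ms (1)
3. 705.882ms @ 2 + 264.706ms (3/4)
4. 970.588ms @ 11/4 + 264.706ms (3/4)
5. 1235.294ms @ 7/2 + 88.235ms (1/4)
6. 1323.529ms @ 15/4 + 88.235ms (1/4)
7. 1411.765ms @ 4 + 352.941ms (1)
8. 1764.706ms @ 5 + 352.941ms (1)
9. 2117.647ms @ 6 + 352.941ms (1)
10. 2470.588ms @ 7 + 117.647ms (1/3)
11. 2588.235ms @ 22/3 + 117.647ms (1/3)
12. 2705.882ms @ 23/3 + 117.647ms (1/3)

note 11 onset = 22/3b = 2588.235ms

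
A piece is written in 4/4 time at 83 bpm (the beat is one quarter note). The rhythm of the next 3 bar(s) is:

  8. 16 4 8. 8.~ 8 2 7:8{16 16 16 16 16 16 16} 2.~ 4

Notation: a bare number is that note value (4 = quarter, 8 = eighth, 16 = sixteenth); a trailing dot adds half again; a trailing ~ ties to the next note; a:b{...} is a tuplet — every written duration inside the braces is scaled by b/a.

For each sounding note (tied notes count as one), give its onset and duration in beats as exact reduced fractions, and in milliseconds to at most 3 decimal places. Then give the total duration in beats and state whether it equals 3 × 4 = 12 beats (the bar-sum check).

1) 0.0ms=0b +542.169ms=3/4b
2) 542.169ms=3/4b +180.723ms=1/4b
3) 722.892ms=1b +722.892ms=1b
4) 1445.783ms=2b +542.169ms=3/4b
5) 1987.952ms=11/4b +903.614ms=5/4b
6) 2891.566ms=4b +1445.783ms=2b
7) 4337.349ms=6b +206.54ms=2/7b
8) 4543.89ms=44/7b +206.54ms=2/7b
9) 4750.43ms=46/7b +206.54ms=2/7b
10) 4956.971ms=48/7b +206.54ms=2/7b
11) 5163.511ms=50/7b +206.54ms=2/7b
12) 5370.052ms=52/7b +206.54ms=2/7b
13) 5576.592ms=54/7b +206.54ms=2/7b
14) 5783.133ms=8b +2891.566ms=4b
Σ=12b of 12 (83bpm 4/4) — PASS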